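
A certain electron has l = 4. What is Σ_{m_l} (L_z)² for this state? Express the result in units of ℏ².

m_l runs from −4 to 4, i.e. {-4, -3, -2, -1, 0, 1, 2, 3, 4}.
Σ m_l² = 2·(1 + 4 + 9 + 16) = 60.

Σ(L_z)² = 60 ℏ²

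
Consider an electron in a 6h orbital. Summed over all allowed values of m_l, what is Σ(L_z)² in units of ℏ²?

The 6h subshell has l = 5.
m_l ∈ {-5, -4, -3, -2, -1, 0, 1, 2, 3, 4, 5}.
Summing m² from −5 to 5: Σ m_l² = 110.

Σ(L_z)² = 110 ℏ²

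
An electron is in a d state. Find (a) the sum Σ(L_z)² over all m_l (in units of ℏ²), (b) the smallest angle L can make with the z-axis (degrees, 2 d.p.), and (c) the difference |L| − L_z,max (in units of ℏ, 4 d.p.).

D corresponds to l = 2.
Σ m_l² = 10, so Σ(L_z)² = 10 ℏ².
cos θ_min = 2/√6, so θ_min ≈ 35.26°.
|L| − L_z,max = (√6 − 2)ℏ ≈ 0.4495ℏ.

Σ(L_z)² = 10 ℏ²; θ_min ≈ 35.26°; |L|−L_z,max ≈ 0.4495ℏ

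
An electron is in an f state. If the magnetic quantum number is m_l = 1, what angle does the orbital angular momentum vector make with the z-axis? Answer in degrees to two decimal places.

θ ≈ 73.22°

F corresponds to l = 3.
|L| = √(l(l+1)) ℏ = 2√3 ℏ.
L_z = m_l ℏ = 1ℏ.
cos θ = L_z/|L| = 1/√12, so θ ≈ 73.22°.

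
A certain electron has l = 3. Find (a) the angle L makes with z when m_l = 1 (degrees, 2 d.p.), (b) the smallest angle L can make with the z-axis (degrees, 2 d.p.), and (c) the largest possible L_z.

For m_l = 1: cos θ = 1/√12, θ ≈ 73.22°.
cos θ_min = 3/√12, so θ_min ≈ 30.00°.
L_z,max = lℏ = 3ℏ.

θ(m_l=1) ≈ 73.22°; θ_min ≈ 30.00°; L_z,max = 3ℏ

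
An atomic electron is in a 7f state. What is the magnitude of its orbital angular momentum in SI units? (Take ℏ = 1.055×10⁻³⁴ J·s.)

|L| = 3.655×10⁻³⁴ J·s

For 7f, l = 3.
|L| = ℏ√(l(l+1)) = ℏ√(3·4) = 2√3 ℏ
Numerically, |L| = 3.464 × (1.055×10⁻³⁴ J·s) = 3.655×10⁻³⁴ J·s.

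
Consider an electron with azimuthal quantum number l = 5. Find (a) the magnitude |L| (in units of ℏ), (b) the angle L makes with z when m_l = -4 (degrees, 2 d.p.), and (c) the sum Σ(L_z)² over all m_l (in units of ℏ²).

|L| = ℏ√(5·6) = √30 ℏ ≈ 5.477ℏ.
For m_l = -4: cos θ = -4/√30, θ ≈ 136.91°.
Σ m_l² = 110, so Σ(L_z)² = 110 ℏ².

|L| = √30 ℏ ≈ 5.477ℏ; θ(m_l=-4) ≈ 136.91°; Σ(L_z)² = 110 ℏ²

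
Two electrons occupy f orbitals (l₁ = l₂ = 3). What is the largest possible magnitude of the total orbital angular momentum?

|L_tot|_max = √42 ℏ ≈ 6.481ℏ

Angular momentum addition gives L = |l₁ − l₂|, …, l₁ + l₂.
L ∈ {0, 1, 2, 3, 4, 5, 6}.
The largest magnitude corresponds to L = 6: |L_tot| = ℏ√(6·7) = √42 ℏ.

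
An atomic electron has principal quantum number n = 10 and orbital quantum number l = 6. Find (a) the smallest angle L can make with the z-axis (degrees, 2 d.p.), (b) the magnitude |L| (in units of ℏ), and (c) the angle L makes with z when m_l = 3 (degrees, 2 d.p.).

θ_min ≈ 22.21°; |L| = √42 ℏ ≈ 6.481ℏ; θ(m_l=3) ≈ 62.42°

cos θ_min = 6/√42, so θ_min ≈ 22.21°.
|L| = ℏ√(6·7) = √42 ℏ ≈ 6.481ℏ.
For m_l = 3: cos θ = 3/√42, θ ≈ 62.42°.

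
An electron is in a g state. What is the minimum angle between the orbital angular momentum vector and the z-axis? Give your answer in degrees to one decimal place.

A g state has l = 4.
|L|² = l(l+1)ℏ² = 20ℏ², so |L| = 2√5 ℏ.
The smallest angle corresponds to the largest L_z, i.e. m_l = l = 4, giving L_z = 4ℏ.
cos θ_min = 4/√20, so θ_min ≈ 26.6°.

θ_min ≈ 26.6°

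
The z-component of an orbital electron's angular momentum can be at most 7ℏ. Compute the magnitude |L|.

|L| = 2√14 ℏ ≈ 7.483ℏ

L_z,max = lℏ, so l = 7.
Then |L| = ℏ√(7·8) = 2√14 ℏ.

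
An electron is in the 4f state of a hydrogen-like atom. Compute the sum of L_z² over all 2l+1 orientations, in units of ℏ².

Σ(L_z)² = 28 ℏ²

4f means n = 4, l = 3.
The allowed m_l values are -3, -2, -1, 0, 1, 2, 3.
Summing m² from −3 to 3: Σ m_l² = 28.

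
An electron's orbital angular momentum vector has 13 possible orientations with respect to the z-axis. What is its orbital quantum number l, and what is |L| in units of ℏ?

13 = 2l + 1, so l = (13−1)/2 = 6.
|L| = ℏ√(l(l+1)) = ℏ√(6·7) = √42 ℏ.

l = 6, |L| = √42 ℏ ≈ 6.481ℏ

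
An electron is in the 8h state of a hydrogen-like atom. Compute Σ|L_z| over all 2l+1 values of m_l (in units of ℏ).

Σ|L_z| = 30 ℏ

The 8h subshell has l = 5.
m_l ∈ {-5, -4, -3, -2, -1, 0, 1, 2, 3, 4, 5}.
Σ|m_l| = 2(1+2+…+5) = 30.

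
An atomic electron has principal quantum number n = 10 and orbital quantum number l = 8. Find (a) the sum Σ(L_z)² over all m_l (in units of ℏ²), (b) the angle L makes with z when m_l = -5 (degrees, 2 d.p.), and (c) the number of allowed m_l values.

Σ(L_z)² = 408 ℏ²; θ(m_l=-5) ≈ 126.10°; 17 values

Σ m_l² = 408, so Σ(L_z)² = 408 ℏ².
For m_l = -5: cos θ = -5/√72, θ ≈ 126.10°.
There are 2l+1 = 17 values of m_l.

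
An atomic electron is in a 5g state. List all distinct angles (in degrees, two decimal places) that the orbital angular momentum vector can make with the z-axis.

For 5g, l = 4.
|L|² = l(l+1)ℏ² = 20ℏ², so |L| = 2√5 ℏ.
cos θ = m_l/√20 for each m_l ∈ {-4, -3, -2, -1, 0, 1, 2, 3, 4}.

θ ∈ {26.57°, 47.87°, 63.43°, 77.08°, 90.00°, 102.92°, 116.57°, 132.13°, 153.43°}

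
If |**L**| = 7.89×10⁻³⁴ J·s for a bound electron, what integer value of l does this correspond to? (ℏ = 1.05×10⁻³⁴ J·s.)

Dividing by ℏ: |L|/ℏ ≈ 7.514.
l(l+1) ≈ 7.514² ≈ 56.46, so l = 7.

l = 7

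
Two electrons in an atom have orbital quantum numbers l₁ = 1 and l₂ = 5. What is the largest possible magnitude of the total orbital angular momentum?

The total orbital quantum number L ranges from |l₁ − l₂| to l₁ + l₂ in integer steps.
So L can be 4, 5, 6.
The largest magnitude corresponds to L = 6: |L_tot| = ℏ√(6·7) = √42 ℏ.

|L_tot|_max = √42 ℏ ≈ 6.481ℏ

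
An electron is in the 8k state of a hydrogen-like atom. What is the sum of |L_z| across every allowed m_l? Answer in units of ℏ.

The 8k subshell has l = 7.
m_l runs from −7 to 7, i.e. {-7, -6, -5, -4, -3, -2, -1, 0, 1, 2, 3, 4, 5, 6, 7}.
Σ|m_l| = l(l+1) = 56.

Σ|L_z| = 56 ℏ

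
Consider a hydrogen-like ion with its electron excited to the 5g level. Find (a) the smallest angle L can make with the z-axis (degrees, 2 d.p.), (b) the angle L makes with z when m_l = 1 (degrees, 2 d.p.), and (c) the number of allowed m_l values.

The 5g level has l = 4.
cos θ_min = 4/√20, so θ_min ≈ 26.57°.
For m_l = 1: cos θ = 1/√20, θ ≈ 77.08°.
There are 2l+1 = 9 values of m_l.

θ_min ≈ 26.57°; θ(m_l=1) ≈ 77.08°; 9 values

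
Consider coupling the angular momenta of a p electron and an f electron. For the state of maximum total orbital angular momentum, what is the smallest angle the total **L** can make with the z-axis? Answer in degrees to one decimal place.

θ_min ≈ 26.6°

The total orbital quantum number L ranges from |l₁ − l₂| to l₁ + l₂ in integer steps.
So L can be 2, 3, 4.
The maximum is L = 4, with |L_tot| = ℏ√(4·5) = 2√5 ℏ.
The minimum angle with z is arccos(4/√20) ≈ 26.6°.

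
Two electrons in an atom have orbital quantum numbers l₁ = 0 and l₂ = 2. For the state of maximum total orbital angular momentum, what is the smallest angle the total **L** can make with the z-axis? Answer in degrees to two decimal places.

By the triangle rule, |l₁ − l₂| ≤ L ≤ l₁ + l₂.
L ∈ {2}.
The maximum is L = 2, with |L_tot| = ℏ√(2·3) = √6 ℏ.
The minimum angle with z is arccos(2/√6) ≈ 35.26°.

θ_min ≈ 35.26°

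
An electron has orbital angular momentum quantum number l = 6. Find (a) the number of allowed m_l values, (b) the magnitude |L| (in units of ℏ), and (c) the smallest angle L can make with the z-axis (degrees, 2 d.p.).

13 values; |L| = √42 ℏ ≈ 6.481ℏ; θ_min ≈ 22.21°

There are 2l+1 = 13 values of m_l.
|L| = ℏ√(6·7) = √42 ℏ ≈ 6.481ℏ.
cos θ_min = 6/√42, so θ_min ≈ 22.21°.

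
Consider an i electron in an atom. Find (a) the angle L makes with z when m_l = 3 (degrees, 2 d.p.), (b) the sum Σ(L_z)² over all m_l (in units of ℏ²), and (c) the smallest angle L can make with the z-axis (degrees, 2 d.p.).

The letter i corresponds to l = 6.
For m_l = 3: cos θ = 3/√42, θ ≈ 62.42°.
Σ m_l² = 182, so Σ(L_z)² = 182 ℏ².
cos θ_min = 6/√42, so θ_min ≈ 22.21°.

θ(m_l=3) ≈ 62.42°; Σ(L_z)² = 182 ℏ²; θ_min ≈ 22.21°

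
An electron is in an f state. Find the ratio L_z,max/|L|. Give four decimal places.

L_z,max/|L| = 0.8660

An f state has l = 3.
|L| = 2√3 ℏ ≈ 3.4641ℏ, while L_z,max = lℏ = 3ℏ.
L_z,max/|L| = 3/√12 = 0.8660.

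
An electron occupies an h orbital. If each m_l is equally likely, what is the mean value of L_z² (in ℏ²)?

The letter h corresponds to l = 5.
m_l runs from −5 to 5, i.e. {-5, -4, -3, -2, -1, 0, 1, 2, 3, 4, 5}.
Average of L_z² over 11 states: 110/11 ℏ² = 10 ℏ².

⟨L_z²⟩ = 10 ℏ²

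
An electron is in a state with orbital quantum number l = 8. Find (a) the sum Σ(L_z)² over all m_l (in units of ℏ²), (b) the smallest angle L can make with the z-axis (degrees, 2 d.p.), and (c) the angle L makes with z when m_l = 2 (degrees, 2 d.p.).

Σ(L_z)² = 408 ℏ²; θ_min ≈ 19.47°; θ(m_l=2) ≈ 76.37°

Σ m_l² = 408, so Σ(L_z)² = 408 ℏ².
cos θ_min = 8/√72, so θ_min ≈ 19.47°.
For m_l = 2: cos θ = 2/√72, θ ≈ 76.37°.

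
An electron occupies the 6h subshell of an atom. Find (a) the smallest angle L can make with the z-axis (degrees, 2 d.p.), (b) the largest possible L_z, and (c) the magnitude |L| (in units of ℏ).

For 6h, l = 5.
cos θ_min = 5/√30, so θ_min ≈ 24.09°.
L_z,max = lℏ = 5ℏ.
|L| = ℏ√(5·6) = √30 ℏ ≈ 5.477ℏ.

θ_min ≈ 24.09°; L_z,max = 5ℏ; |L| = √30 ℏ ≈ 5.477ℏ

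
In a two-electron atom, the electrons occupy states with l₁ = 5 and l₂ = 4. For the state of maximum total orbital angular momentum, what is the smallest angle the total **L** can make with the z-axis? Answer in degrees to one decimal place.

By the triangle rule, |l₁ − l₂| ≤ L ≤ l₁ + l₂.
So L can be 1, 2, 3, 4, 5, 6, 7, 8, 9.
The maximum is L = 9, with |L_tot| = ℏ√(9·10) = 3√10 ℏ.
The minimum angle with z is arccos(9/√90) ≈ 18.4°.

θ_min ≈ 18.4°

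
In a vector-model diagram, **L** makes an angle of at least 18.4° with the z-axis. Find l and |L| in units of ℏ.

At minimum angle, m_l = l, so cos θ = l/√(l(l+1)); cos²θ = l/(l+1) = 0.9004.
Solving: l = 9.
Then |L| = ℏ√(9·10) = 3√10 ℏ.

l = 9, |L| = 3√10 ℏ ≈ 9.487ℏ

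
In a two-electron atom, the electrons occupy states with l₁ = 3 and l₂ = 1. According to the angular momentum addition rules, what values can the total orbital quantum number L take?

L = 2, 3, 4

By the triangle rule, |l₁ − l₂| ≤ L ≤ l₁ + l₂.
L ∈ {2, 3, 4}.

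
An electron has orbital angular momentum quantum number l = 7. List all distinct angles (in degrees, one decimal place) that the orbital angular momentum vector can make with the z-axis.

|L|² = l(l+1)ℏ² = 56ℏ², so |L| = 2√14 ℏ.
cos θ = m_l/√56 for each m_l ∈ {-7, -6, -5, -4, -3, -2, -1, 0, 1, 2, 3, 4, 5, 6, 7}.

θ ∈ {20.7°, 36.7°, 48.1°, 57.7°, 66.4°, 74.5°, 82.3°, 90.0°, 97.7°, 105.5°, 113.6°, 122.3°, 131.9°, 143.3°, 159.3°}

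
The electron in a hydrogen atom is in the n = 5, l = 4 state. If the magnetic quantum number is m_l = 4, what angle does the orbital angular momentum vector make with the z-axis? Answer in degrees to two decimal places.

|L|² = l(l+1)ℏ² = 20ℏ², so |L| = 2√5 ℏ.
L_z = m_l ℏ = 4ℏ.
cos θ = L_z/|L| = 4/√20, so θ ≈ 26.57°.

θ ≈ 26.57°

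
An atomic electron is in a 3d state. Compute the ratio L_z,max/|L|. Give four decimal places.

The 3d subshell has l = 2.
|L| = √6 ℏ ≈ 2.4495ℏ, while L_z,max = lℏ = 2ℏ.
L_z,max/|L| = 2/√6 = 0.8165.

L_z,max/|L| = 0.8165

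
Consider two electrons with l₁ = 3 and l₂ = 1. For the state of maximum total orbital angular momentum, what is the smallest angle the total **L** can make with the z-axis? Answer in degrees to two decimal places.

Angular momentum addition gives L = |l₁ − l₂|, …, l₁ + l₂.
So L can be 2, 3, 4.
The maximum is L = 4, with |L_tot| = ℏ√(4·5) = 2√5 ℏ.
The minimum angle with z is arccos(4/√20) ≈ 26.57°.

θ_min ≈ 26.57°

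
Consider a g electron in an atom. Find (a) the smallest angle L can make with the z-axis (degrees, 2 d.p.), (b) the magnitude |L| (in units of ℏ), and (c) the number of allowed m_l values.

θ_min ≈ 26.57°; |L| = 2√5 ℏ ≈ 4.472ℏ; 9 values

For a g orbital, l = 4.
cos θ_min = 4/√20, so θ_min ≈ 26.57°.
|L| = ℏ√(4·5) = 2√5 ℏ ≈ 4.472ℏ.
There are 2l+1 = 9 values of m_l.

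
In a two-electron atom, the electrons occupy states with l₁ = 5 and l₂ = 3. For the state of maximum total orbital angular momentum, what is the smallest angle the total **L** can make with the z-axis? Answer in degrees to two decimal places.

The total orbital quantum number L ranges from |l₁ − l₂| to l₁ + l₂ in integer steps.
Allowed values: L = 2, 3, 4, 5, 6, 7, 8.
The maximum is L = 8, with |L_tot| = ℏ√(8·9) = 6√2 ℏ.
The minimum angle with z is arccos(8/√72) ≈ 19.47°.

θ_min ≈ 19.47°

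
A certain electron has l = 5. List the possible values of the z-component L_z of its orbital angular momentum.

L_z = m_l ℏ with m_l ranging from −l to +l in integer steps.
For l = 5: m_l ∈ {-5, -4, -3, -2, -1, 0, 1, 2, 3, 4, 5}.

L_z ∈ {−5ℏ, −4ℏ, −3ℏ, −2ℏ, −ℏ, 0, ℏ, 2ℏ, 3ℏ, 4ℏ, 5ℏ}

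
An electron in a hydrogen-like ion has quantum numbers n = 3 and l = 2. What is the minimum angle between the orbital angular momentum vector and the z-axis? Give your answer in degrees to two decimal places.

|L|² = l(l+1)ℏ² = 6ℏ², so |L| = √6 ℏ.
The smallest angle corresponds to the largest L_z, i.e. m_l = l = 2, giving L_z = 2ℏ.
cos θ_min = 2/√6, so θ_min ≈ 35.26°.

θ_min ≈ 35.26°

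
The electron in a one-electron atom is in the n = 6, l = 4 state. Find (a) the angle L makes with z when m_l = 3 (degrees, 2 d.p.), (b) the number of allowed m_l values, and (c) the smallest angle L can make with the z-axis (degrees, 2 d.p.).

θ(m_l=3) ≈ 47.87°; 9 values; θ_min ≈ 26.57°

For m_l = 3: cos θ = 3/√20, θ ≈ 47.87°.
There are 2l+1 = 9 values of m_l.
cos θ_min = 4/√20, so θ_min ≈ 26.57°.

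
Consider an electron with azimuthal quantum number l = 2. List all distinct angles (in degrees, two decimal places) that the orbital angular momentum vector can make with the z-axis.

θ ∈ {35.26°, 65.91°, 90.00°, 114.09°, 144.74°}

|L|² = l(l+1)ℏ² = 6ℏ², so |L| = √6 ℏ.
cos θ = m_l/√6 for each m_l ∈ {-2, -1, 0, 1, 2}.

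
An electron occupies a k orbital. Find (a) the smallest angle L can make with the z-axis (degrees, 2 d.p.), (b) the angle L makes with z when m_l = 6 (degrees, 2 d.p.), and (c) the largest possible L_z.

θ_min ≈ 20.70°; θ(m_l=6) ≈ 36.70°; L_z,max = 7ℏ

For a k orbital, l = 7.
cos θ_min = 7/√56, so θ_min ≈ 20.70°.
For m_l = 6: cos θ = 6/√56, θ ≈ 36.70°.
L_z,max = lℏ = 7ℏ.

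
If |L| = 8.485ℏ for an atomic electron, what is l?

l = 8

|L| = ℏ√(l(l+1)), so l(l+1) = 72.
The positive root is l = 8.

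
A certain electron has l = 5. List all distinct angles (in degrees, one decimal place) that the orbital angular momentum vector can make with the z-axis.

|L| = √(l(l+1)) ℏ = √30 ℏ.
cos θ = m_l/√30 for each m_l ∈ {-5, -4, -3, -2, -1, 0, 1, 2, 3, 4, 5}.

θ ∈ {24.1°, 43.1°, 56.8°, 68.6°, 79.5°, 90.0°, 100.5°, 111.4°, 123.2°, 136.9°, 155.9°}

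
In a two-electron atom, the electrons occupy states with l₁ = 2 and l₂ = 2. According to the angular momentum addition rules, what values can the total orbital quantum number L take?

L = 0, 1, 2, 3, 4

The total orbital quantum number L ranges from |l₁ − l₂| to l₁ + l₂ in integer steps.
So L can be 0, 1, 2, 3, 4.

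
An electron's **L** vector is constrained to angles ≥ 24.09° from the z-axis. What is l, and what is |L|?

l = 5, |L| = √30 ℏ ≈ 5.477ℏ

At minimum angle, m_l = l, so cos θ = l/√(l(l+1)); cos²θ = l/(l+1) = 0.8334.
Solving: l = 5.
Then |L| = ℏ√(5·6) = √30 ℏ.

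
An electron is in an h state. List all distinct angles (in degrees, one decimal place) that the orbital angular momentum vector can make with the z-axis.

For an h orbital, l = 5.
|L|² = l(l+1)ℏ² = 30ℏ², so |L| = √30 ℏ.
cos θ = m_l/√30 for each m_l ∈ {-5, -4, -3, -2, -1, 0, 1, 2, 3, 4, 5}.

θ ∈ {24.1°, 43.1°, 56.8°, 68.6°, 79.5°, 90.0°, 100.5°, 111.4°, 123.2°, 136.9°, 155.9°}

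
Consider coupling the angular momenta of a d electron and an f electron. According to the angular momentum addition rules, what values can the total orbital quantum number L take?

L = 1, 2, 3, 4, 5

By the triangle rule, |l₁ − l₂| ≤ L ≤ l₁ + l₂.
So L can be 1, 2, 3, 4, 5.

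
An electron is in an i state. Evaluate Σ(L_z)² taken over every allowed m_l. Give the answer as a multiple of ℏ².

Σ(L_z)² = 182 ℏ²

An i state has l = 6.
m_l ∈ {-6, -5, -4, -3, -2, -1, 0, 1, 2, 3, 4, 5, 6}.
Summing m² from −6 to 6: Σ m_l² = 182.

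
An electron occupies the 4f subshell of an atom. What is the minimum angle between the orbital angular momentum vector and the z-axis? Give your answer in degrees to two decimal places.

θ_min ≈ 30.00°

For 4f, l = 3.
|L| = √(l(l+1)) ℏ = 2√3 ℏ.
The smallest angle corresponds to the largest L_z, i.e. m_l = l = 3, giving L_z = 3ℏ.
cos θ_min = 3/√12, so θ_min ≈ 30.00°.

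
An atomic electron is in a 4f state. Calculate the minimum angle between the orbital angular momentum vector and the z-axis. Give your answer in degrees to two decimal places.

The 4f subshell has l = 3.
|L| = √(l(l+1)) ℏ = 2√3 ℏ.
The smallest angle corresponds to the largest L_z, i.e. m_l = l = 3, giving L_z = 3ℏ.
cos θ_min = 3/√12, so θ_min ≈ 30.00°.

θ_min ≈ 30.00°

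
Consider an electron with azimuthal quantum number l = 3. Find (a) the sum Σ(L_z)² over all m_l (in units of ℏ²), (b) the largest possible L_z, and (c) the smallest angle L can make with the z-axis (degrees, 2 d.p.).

Σ(L_z)² = 28 ℏ²; L_z,max = 3ℏ; θ_min ≈ 30.00°

Σ m_l² = 28, so Σ(L_z)² = 28 ℏ².
L_z,max = lℏ = 3ℏ.
cos θ_min = 3/√12, so θ_min ≈ 30.00°.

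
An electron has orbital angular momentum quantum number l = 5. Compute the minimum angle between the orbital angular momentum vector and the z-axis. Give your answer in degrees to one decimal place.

|L| = ℏ√(l(l+1)) = √30 ℏ.
The smallest angle corresponds to the largest L_z, i.e. m_l = l = 5, giving L_z = 5ℏ.
cos θ_min = 5/√30, so θ_min ≈ 24.1°.

θ_min ≈ 24.1°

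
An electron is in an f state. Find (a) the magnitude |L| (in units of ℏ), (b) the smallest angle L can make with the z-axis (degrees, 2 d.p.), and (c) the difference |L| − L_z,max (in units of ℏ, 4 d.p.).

An f state has l = 3.
|L| = ℏ√(3·4) = 2√3 ℏ ≈ 3.464ℏ.
cos θ_min = 3/√12, so θ_min ≈ 30.00°.
|L| − L_z,max = (2√3 − 3)ℏ ≈ 0.4641ℏ.

|L| = 2√3 ℏ ≈ 3.464ℏ; θ_min ≈ 30.00°; |L|−L_z,max ≈ 0.4641ℏ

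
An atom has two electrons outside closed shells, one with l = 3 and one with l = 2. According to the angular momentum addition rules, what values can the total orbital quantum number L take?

L runs from |3 − 2| = 1 to 3 + 2 = 5.
L ∈ {1, 2, 3, 4, 5}.

L = 1, 2, 3, 4, 5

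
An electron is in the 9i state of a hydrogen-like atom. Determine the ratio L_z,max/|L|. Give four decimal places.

For 9i, l = 6.
|L| = √42 ℏ ≈ 6.4807ℏ, while L_z,max = lℏ = 6ℏ.
L_z,max/|L| = 6/√42 = 0.9258.

L_z,max/|L| = 0.9258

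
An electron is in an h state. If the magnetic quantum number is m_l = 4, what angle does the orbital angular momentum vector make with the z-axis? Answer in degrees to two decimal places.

For an h orbital, l = 5.
|L| = √(l(l+1)) ℏ = √30 ℏ.
L_z = m_l ℏ = 4ℏ.
cos θ = L_z/|L| = 4/√30, so θ ≈ 43.09°.

θ ≈ 43.09°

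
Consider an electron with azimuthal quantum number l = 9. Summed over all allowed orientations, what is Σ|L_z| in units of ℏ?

The allowed m_l values are -9, -8, -7, -6, -5, -4, -3, -2, -1, 0, 1, 2, 3, 4, 5, 6, 7, 8, 9.
Σ|m_l| = l(l+1) = 90.

Σ|L_z| = 90 ℏ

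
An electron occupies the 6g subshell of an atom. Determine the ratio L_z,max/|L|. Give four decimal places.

L_z,max/|L| = 0.8944

The 6g subshell has l = 4.
|L| = 2√5 ℏ ≈ 4.4721ℏ, while L_z,max = lℏ = 4ℏ.
L_z,max/|L| = 4/√20 = 0.8944.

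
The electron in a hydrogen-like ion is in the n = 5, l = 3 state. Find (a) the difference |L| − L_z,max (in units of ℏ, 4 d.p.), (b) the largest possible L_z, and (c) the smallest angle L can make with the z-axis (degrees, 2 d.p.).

|L| − L_z,max = (2√3 − 3)ℏ ≈ 0.4641ℏ.
L_z,max = lℏ = 3ℏ.
cos θ_min = 3/√12, so θ_min ≈ 30.00°.

|L|−L_z,max ≈ 0.4641ℏ; L_z,max = 3ℏ; θ_min ≈ 30.00°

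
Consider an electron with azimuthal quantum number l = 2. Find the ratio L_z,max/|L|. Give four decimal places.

L_z,max/|L| = 0.8165

|L| = √6 ℏ ≈ 2.4495ℏ, while L_z,max = lℏ = 2ℏ.
L_z,max/|L| = 2/√6 = 0.8165.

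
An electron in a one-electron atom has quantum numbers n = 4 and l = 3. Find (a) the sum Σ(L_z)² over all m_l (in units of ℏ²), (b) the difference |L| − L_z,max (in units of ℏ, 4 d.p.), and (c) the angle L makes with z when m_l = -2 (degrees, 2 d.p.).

Σ(L_z)² = 28 ℏ²; |L|−L_z,max ≈ 0.4641ℏ; θ(m_l=-2) ≈ 125.26°

Σ m_l² = 28, so Σ(L_z)² = 28 ℏ².
|L| − L_z,max = (2√3 − 3)ℏ ≈ 0.4641ℏ.
For m_l = -2: cos θ = -2/√12, θ ≈ 125.26°.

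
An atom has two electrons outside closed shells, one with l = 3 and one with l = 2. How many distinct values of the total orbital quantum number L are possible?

5

L runs from |3 − 2| = 1 to 3 + 2 = 5.
Allowed values: L = 1, 2, 3, 4, 5.
That is 5 values.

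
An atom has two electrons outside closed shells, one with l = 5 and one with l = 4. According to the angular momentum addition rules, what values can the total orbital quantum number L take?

L = 1, 2, 3, 4, 5, 6, 7, 8, 9

Angular momentum addition gives L = |l₁ − l₂|, …, l₁ + l₂.
So L can be 1, 2, 3, 4, 5, 6, 7, 8, 9.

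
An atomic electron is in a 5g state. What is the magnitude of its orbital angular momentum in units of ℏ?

|L| = 2√5 ℏ ≈ 4.472ℏ

For 5g, l = 4.
|L| = ℏ√(l(l+1)) = ℏ√(4·5) = 2√5 ℏ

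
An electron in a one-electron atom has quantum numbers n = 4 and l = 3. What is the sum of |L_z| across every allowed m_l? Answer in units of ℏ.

m_l ∈ {-3, -2, -1, 0, 1, 2, 3}.
Σ|m_l| = 2(1+2+…+3) = 12.

Σ|L_z| = 12 ℏ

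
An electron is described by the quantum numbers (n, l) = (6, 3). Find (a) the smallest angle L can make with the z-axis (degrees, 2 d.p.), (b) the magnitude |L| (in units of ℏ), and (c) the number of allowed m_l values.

θ_min ≈ 30.00°; |L| = 2√3 ℏ ≈ 3.464ℏ; 7 values

cos θ_min = 3/√12, so θ_min ≈ 30.00°.
|L| = ℏ√(3·4) = 2√3 ℏ ≈ 3.464ℏ.
There are 2l+1 = 7 values of m_l.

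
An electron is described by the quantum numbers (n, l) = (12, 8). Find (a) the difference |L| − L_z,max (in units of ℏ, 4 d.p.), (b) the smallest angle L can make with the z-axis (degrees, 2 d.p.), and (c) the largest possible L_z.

|L|−L_z,max ≈ 0.4853ℏ; θ_min ≈ 19.47°; L_z,max = 8ℏ

|L| − L_z,max = (6√2 − 8)ℏ ≈ 0.4853ℏ.
cos θ_min = 8/√72, so θ_min ≈ 19.47°.
L_z,max = lℏ = 8ℏ.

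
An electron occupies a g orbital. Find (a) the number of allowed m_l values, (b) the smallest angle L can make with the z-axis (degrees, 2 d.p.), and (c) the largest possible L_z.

A g state has l = 4.
There are 2l+1 = 9 values of m_l.
cos θ_min = 4/√20, so θ_min ≈ 26.57°.
L_z,max = lℏ = 4ℏ.

9 values; θ_min ≈ 26.57°; L_z,max = 4ℏ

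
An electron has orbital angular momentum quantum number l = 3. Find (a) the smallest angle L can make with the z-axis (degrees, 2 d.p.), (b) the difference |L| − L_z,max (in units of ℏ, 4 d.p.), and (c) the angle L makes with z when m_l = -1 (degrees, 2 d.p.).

cos θ_min = 3/√12, so θ_min ≈ 30.00°.
|L| − L_z,max = (2√3 − 3)ℏ ≈ 0.4641ℏ.
For m_l = -1: cos θ = -1/√12, θ ≈ 106.78°.

θ_min ≈ 30.00°; |L|−L_z,max ≈ 0.4641ℏ; θ(m_l=-1) ≈ 106.78°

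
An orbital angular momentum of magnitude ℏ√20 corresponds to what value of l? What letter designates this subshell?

Since |L|² = l(l+1)ℏ², l(l+1) = 20.
Solving: l = 4.

l = 4 (g orbital)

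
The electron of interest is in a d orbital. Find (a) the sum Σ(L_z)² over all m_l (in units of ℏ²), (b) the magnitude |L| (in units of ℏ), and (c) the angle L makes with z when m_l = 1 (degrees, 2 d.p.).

The letter d corresponds to l = 2.
Σ m_l² = 10, so Σ(L_z)² = 10 ℏ².
|L| = ℏ√(2·3) = √6 ℏ ≈ 2.449ℏ.
For m_l = 1: cos θ = 1/√6, θ ≈ 65.91°.

Σ(L_z)² = 10 ℏ²; |L| = √6 ℏ ≈ 2.449ℏ; θ(m_l=1) ≈ 65.91°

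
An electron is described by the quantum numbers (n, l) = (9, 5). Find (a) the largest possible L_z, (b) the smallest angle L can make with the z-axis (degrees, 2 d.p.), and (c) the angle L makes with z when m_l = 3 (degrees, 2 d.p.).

L_z,max = lℏ = 5ℏ.
cos θ_min = 5/√30, so θ_min ≈ 24.09°.
For m_l = 3: cos θ = 3/√30, θ ≈ 56.79°.

L_z,max = 5ℏ; θ_min ≈ 24.09°; θ(m_l=3) ≈ 56.79°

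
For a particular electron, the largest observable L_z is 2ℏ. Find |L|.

Since max m_l = l, l = 2.
|L| = ℏ√(l(l+1)) = √6 ℏ.

|L| = √6 ℏ ≈ 2.449ℏ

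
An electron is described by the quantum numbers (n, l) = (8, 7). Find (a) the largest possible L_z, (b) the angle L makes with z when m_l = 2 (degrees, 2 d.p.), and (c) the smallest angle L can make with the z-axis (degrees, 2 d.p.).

L_z,max = 7ℏ; θ(m_l=2) ≈ 74.50°; θ_min ≈ 20.70°

L_z,max = lℏ = 7ℏ.
For m_l = 2: cos θ = 2/√56, θ ≈ 74.50°.
cos θ_min = 7/√56, so θ_min ≈ 20.70°.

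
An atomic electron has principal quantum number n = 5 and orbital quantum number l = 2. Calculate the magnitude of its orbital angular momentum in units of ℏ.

|L| = √6 ℏ ≈ 2.449ℏ

|L| = ℏ√(l(l+1)) = ℏ√(2·3) = √6 ℏ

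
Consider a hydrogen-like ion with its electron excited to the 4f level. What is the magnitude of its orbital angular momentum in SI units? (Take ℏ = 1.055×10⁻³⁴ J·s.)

|L| = 3.655×10⁻³⁴ J·s

The 4f level has l = 3.
|L| = ℏ√(l(l+1)) = ℏ√(3·4) = 2√3 ℏ
Numerically, |L| = 3.464 × (1.055×10⁻³⁴ J·s) = 3.655×10⁻³⁴ J·s.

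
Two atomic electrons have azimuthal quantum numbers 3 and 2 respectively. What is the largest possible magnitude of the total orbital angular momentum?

The total orbital quantum number L ranges from |l₁ − l₂| to l₁ + l₂ in integer steps.
So L can be 1, 2, 3, 4, 5.
The largest magnitude corresponds to L = 5: |L_tot| = ℏ√(5·6) = √30 ℏ.

|L_tot|_max = √30 ℏ ≈ 5.477ℏ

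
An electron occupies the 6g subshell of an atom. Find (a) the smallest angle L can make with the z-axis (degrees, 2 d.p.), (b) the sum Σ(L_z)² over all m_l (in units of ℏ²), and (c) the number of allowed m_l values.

For 6g, l = 4.
cos θ_min = 4/√20, so θ_min ≈ 26.57°.
Σ m_l² = 60, so Σ(L_z)² = 60 ℏ².
There are 2l+1 = 9 values of m_l.

θ_min ≈ 26.57°; Σ(L_z)² = 60 ℏ²; 9 values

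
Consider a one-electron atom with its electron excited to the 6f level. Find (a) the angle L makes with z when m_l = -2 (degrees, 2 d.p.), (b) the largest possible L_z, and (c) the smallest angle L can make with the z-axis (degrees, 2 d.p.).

θ(m_l=-2) ≈ 125.26°; L_z,max = 3ℏ; θ_min ≈ 30.00°

The 6f level has l = 3.
For m_l = -2: cos θ = -2/√12, θ ≈ 125.26°.
L_z,max = lℏ = 3ℏ.
cos θ_min = 3/√12, so θ_min ≈ 30.00°.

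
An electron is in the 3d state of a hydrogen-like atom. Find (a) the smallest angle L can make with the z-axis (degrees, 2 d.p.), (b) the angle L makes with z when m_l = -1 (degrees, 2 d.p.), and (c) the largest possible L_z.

The 3d subshell has l = 2.
cos θ_min = 2/√6, so θ_min ≈ 35.26°.
For m_l = -1: cos θ = -1/√6, θ ≈ 114.09°.
L_z,max = lℏ = 2ℏ.

θ_min ≈ 35.26°; θ(m_l=-1) ≈ 114.09°; L_z,max = 2ℏ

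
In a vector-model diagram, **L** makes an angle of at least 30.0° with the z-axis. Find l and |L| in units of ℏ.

cos θ_min = l/√(l(l+1)) = √(l/(l+1)), so l/(l+1) = cos²(30.0°) = 0.7500.
Solving: l = 3.
Then |L| = ℏ√(3·4) = 2√3 ℏ.

l = 3, |L| = 2√3 ℏ ≈ 3.464ℏ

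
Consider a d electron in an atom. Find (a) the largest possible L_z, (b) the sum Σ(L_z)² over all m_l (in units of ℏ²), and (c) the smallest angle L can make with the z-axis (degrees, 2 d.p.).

The letter d corresponds to l = 2.
L_z,max = lℏ = 2ℏ.
Σ m_l² = 10, so Σ(L_z)² = 10 ℏ².
cos θ_min = 2/√6, so θ_min ≈ 35.26°.

L_z,max = 2ℏ; Σ(L_z)² = 10 ℏ²; θ_min ≈ 35.26°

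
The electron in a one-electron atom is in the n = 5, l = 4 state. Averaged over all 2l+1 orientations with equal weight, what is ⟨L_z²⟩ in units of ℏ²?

m_l ∈ {-4, -3, -2, -1, 0, 1, 2, 3, 4}.
⟨L_z²⟩ = ℏ²·(Σ m_l²)/(2l+1) = ℏ²·60/9 = 6.667ℏ².

⟨L_z²⟩ = 6.667 ℏ²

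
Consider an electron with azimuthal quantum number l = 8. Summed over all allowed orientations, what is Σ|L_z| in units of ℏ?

Σ|L_z| = 72 ℏ

m_l ∈ {-8, -7, -6, -5, -4, -3, -2, -1, 0, 1, 2, 3, 4, 5, 6, 7, 8}.
Σ|m_l| = 2·8(8+1)/2 = 72.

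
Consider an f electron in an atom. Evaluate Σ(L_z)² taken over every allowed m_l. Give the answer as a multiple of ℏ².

F corresponds to l = 3.
m_l ∈ {-3, -2, -1, 0, 1, 2, 3}.
Σ m_l² = 2·(1 + 4 + 9) = 28.

Σ(L_z)² = 28 ℏ²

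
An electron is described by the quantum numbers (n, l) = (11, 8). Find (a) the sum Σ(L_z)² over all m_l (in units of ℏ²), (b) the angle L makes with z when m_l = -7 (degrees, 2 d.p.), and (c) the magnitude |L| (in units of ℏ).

Σ(L_z)² = 408 ℏ²; θ(m_l=-7) ≈ 145.58°; |L| = 6√2 ℏ ≈ 8.485ℏ

Σ m_l² = 408, so Σ(L_z)² = 408 ℏ².
For m_l = -7: cos θ = -7/√72, θ ≈ 145.58°.
|L| = ℏ√(8·9) = 6√2 ℏ ≈ 8.485ℏ.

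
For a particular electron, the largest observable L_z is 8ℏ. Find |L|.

|L| = 6√2 ℏ ≈ 8.485ℏ

The maximum L_z equals lℏ, giving l = 8.
|L| = ℏ√(l(l+1)) = 6√2 ℏ.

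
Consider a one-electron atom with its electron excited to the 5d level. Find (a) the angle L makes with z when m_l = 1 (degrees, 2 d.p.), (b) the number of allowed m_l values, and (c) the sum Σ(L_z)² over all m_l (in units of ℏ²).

The 5d level has l = 2.
For m_l = 1: cos θ = 1/√6, θ ≈ 65.91°.
There are 2l+1 = 5 values of m_l.
Σ m_l² = 10, so Σ(L_z)² = 10 ℏ².

θ(m_l=1) ≈ 65.91°; 5 values; Σ(L_z)² = 10 ℏ²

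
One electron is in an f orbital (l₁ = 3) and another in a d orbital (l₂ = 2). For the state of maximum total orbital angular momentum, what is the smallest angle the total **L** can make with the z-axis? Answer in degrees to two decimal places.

θ_min ≈ 24.09°

L runs from |3 − 2| = 1 to 3 + 2 = 5.
So L can be 1, 2, 3, 4, 5.
The maximum is L = 5, with |L_tot| = ℏ√(5·6) = √30 ℏ.
The minimum angle with z is arccos(5/√30) ≈ 24.09°.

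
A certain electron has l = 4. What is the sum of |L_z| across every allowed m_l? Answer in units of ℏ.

m_l runs from −4 to 4, i.e. {-4, -3, -2, -1, 0, 1, 2, 3, 4}.
Σ|m_l| = l(l+1) = 20.

Σ|L_z| = 20 ℏ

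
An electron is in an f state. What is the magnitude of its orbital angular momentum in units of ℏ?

An f state has l = 3.
|L| = ℏ√(l(l+1)) = ℏ√(3·4) = 2√3 ℏ

|L| = 2√3 ℏ ≈ 3.464ℏ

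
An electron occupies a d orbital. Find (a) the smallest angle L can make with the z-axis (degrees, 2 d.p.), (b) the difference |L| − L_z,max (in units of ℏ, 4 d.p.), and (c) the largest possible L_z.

For a d orbital, l = 2.
cos θ_min = 2/√6, so θ_min ≈ 35.26°.
|L| − L_z,max = (√6 − 2)ℏ ≈ 0.4495ℏ.
L_z,max = lℏ = 2ℏ.

θ_min ≈ 35.26°; |L|−L_z,max ≈ 0.4495ℏ; L_z,max = 2ℏ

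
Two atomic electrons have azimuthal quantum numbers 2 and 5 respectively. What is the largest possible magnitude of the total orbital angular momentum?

|L_tot|_max = 2√14 ℏ ≈ 7.483ℏ

The total orbital quantum number L ranges from |l₁ − l₂| to l₁ + l₂ in integer steps.
So L can be 3, 4, 5, 6, 7.
The largest magnitude corresponds to L = 7: |L_tot| = ℏ√(7·8) = 2√14 ℏ.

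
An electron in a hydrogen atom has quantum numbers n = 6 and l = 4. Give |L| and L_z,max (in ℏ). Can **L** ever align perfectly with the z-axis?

|L| = 2√5 ℏ ≈ 4.4721ℏ, while L_z,max = lℏ = 4ℏ.
Since |L| > L_z,max, the vector can never point exactly along z; the closest it comes is θ_min = arccos(4/√20) ≈ 26.6°.

No: L_z,max = 4ℏ < |L| = 2√5 ℏ ≈ 4.472ℏ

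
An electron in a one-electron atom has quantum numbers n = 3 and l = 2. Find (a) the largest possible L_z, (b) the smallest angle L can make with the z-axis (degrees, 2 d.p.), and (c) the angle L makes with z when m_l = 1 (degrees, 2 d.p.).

L_z,max = lℏ = 2ℏ.
cos θ_min = 2/√6, so θ_min ≈ 35.26°.
For m_l = 1: cos θ = 1/√6, θ ≈ 65.91°.

L_z,max = 2ℏ; θ_min ≈ 35.26°; θ(m_l=1) ≈ 65.91°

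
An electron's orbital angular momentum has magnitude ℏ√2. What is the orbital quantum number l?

(|L|/ℏ)² = l(l+1) = 2.
Solving: l = 1.

l = 1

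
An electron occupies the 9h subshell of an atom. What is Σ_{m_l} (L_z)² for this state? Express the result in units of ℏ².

Σ(L_z)² = 110 ℏ²

The 9h subshell has l = 5.
m_l runs from −5 to 5, i.e. {-5, -4, -3, -2, -1, 0, 1, 2, 3, 4, 5}.
Σ m_l² = 2·(1 + 4 + 9 + 16 + 25) = 110.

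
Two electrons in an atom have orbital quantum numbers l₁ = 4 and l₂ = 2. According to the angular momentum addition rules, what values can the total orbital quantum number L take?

By the triangle rule, |l₁ − l₂| ≤ L ≤ l₁ + l₂.
Allowed values: L = 2, 3, 4, 5, 6.

L = 2, 3, 4, 5, 6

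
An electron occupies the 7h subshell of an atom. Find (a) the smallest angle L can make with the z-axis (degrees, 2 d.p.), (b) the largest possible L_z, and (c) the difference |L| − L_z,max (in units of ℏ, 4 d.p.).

θ_min ≈ 24.09°; L_z,max = 5ℏ; |L|−L_z,max ≈ 0.4772ℏ

The 7h subshell has l = 5.
cos θ_min = 5/√30, so θ_min ≈ 24.09°.
L_z,max = lℏ = 5ℏ.
|L| − L_z,max = (√30 − 5)ℏ ≈ 0.4772ℏ.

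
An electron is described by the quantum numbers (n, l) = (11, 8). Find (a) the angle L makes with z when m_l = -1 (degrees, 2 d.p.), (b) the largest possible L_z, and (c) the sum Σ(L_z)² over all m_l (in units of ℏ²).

θ(m_l=-1) ≈ 96.77°; L_z,max = 8ℏ; Σ(L_z)² = 408 ℏ²

For m_l = -1: cos θ = -1/√72, θ ≈ 96.77°.
L_z,max = lℏ = 8ℏ.
Σ m_l² = 408, so Σ(L_z)² = 408 ℏ².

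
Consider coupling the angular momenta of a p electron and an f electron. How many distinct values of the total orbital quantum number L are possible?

3

Angular momentum addition gives L = |l₁ − l₂|, …, l₁ + l₂.
Allowed values: L = 2, 3, 4.
That is 3 values.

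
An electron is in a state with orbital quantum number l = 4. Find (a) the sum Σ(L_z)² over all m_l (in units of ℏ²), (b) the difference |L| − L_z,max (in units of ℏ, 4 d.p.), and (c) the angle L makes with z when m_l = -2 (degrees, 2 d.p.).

Σ m_l² = 60, so Σ(L_z)² = 60 ℏ².
|L| − L_z,max = (2√5 − 4)ℏ ≈ 0.4721ℏ.
For m_l = -2: cos θ = -2/√20, θ ≈ 116.57°.

Σ(L_z)² = 60 ℏ²; |L|−L_z,max ≈ 0.4721ℏ; θ(m_l=-2) ≈ 116.57°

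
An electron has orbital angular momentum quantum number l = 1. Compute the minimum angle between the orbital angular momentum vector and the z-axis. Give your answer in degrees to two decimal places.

|L| = √(l(l+1)) ℏ = √2 ℏ.
The smallest angle corresponds to the largest L_z, i.e. m_l = l = 1, giving L_z = 1ℏ.
cos θ_min = 1/√2, so θ_min ≈ 45.00°.

θ_min ≈ 45.00°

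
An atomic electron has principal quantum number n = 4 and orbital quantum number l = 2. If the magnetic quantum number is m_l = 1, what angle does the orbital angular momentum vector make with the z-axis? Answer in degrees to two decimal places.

θ ≈ 65.91°

|L| = √(l(l+1)) ℏ = √6 ℏ.
L_z = m_l ℏ = 1ℏ.
cos θ = L_z/|L| = 1/√6, so θ ≈ 65.91°.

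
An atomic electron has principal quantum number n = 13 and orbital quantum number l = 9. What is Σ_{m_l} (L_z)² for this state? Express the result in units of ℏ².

m_l ∈ {-9, -8, -7, -6, -5, -4, -3, -2, -1, 0, 1, 2, 3, 4, 5, 6, 7, 8, 9}.
Σ m_l² = 2·(1 + 4 + 9 + 16 + 25 + 36 + 49 + 64 + 81) = 570.

Σ(L_z)² = 570 ℏ²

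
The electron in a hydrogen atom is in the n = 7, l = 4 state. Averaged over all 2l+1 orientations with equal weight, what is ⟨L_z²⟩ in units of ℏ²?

m_l ∈ {-4, -3, -2, -1, 0, 1, 2, 3, 4}.
Average of L_z² over 9 states: 60/9 ℏ² = 6.667 ℏ².

⟨L_z²⟩ = 6.667 ℏ²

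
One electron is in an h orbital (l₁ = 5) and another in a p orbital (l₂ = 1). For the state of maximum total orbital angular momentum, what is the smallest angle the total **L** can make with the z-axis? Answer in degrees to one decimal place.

θ_min ≈ 22.2°

The total orbital quantum number L ranges from |l₁ − l₂| to l₁ + l₂ in integer steps.
L ∈ {4, 5, 6}.
The maximum is L = 6, with |L_tot| = ℏ√(6·7) = √42 ℏ.
The minimum angle with z is arccos(6/√42) ≈ 22.2°.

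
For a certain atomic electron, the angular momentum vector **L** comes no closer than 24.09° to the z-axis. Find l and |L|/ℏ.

l = 5, |L| = √30 ℏ ≈ 5.477ℏ

At minimum angle, m_l = l, so cos θ = l/√(l(l+1)); cos²θ = l/(l+1) = 0.8334.
l = cos²θ/sin²θ ≈ 5.
Then |L| = ℏ√(5·6) = √30 ℏ.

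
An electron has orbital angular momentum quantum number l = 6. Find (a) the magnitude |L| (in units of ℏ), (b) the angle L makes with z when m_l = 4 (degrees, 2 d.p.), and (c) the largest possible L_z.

|L| = ℏ√(6·7) = √42 ℏ ≈ 6.481ℏ.
For m_l = 4: cos θ = 4/√42, θ ≈ 51.89°.
L_z,max = lℏ = 6ℏ.

|L| = √42 ℏ ≈ 6.481ℏ; θ(m_l=4) ≈ 51.89°; L_z,max = 6ℏ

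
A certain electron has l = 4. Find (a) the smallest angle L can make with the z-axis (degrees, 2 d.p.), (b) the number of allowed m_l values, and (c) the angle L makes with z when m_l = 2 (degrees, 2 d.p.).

cos θ_min = 4/√20, so θ_min ≈ 26.57°.
There are 2l+1 = 9 values of m_l.
For m_l = 2: cos θ = 2/√20, θ ≈ 63.43°.

θ_min ≈ 26.57°; 9 values; θ(m_l=2) ≈ 63.43°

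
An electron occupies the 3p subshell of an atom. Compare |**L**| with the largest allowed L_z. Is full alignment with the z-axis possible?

3p means n = 3, l = 1.
|L| = √2 ℏ ≈ 1.4142ℏ, while L_z,max = lℏ = 1ℏ.
Since |L| > L_z,max, the vector can never point exactly along z; the closest it comes is θ_min = arccos(1/√2) ≈ 45.0°.

No: L_z,max = 1ℏ < |L| = √2 ℏ ≈ 1.414ℏ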